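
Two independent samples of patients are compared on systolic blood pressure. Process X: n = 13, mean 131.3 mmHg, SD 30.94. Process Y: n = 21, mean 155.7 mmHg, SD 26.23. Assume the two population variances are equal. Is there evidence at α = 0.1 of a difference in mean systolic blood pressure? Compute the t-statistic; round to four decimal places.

-2.4615

Let group 1 = process X, group 2 = process Y. H0: μ_1 = μ_2; H1: μ_1 ≠ μ_2 (two-sample pooled-variance t-test, two-sided).
s_p² = [(13−1)·30.94² + (21−1)·26.23²]/(13+21−2) = 788.989
t = (131.3 − 155.7)/√[788.989·(1/13 + 1/21)] = -2.4615
df = n₁ + n₂ − 2 = 32
Two-sided p-value ≈ 0.019
Since p ≈ 0.019 < α = 0.1, reject H0; the evidence is statistically significant.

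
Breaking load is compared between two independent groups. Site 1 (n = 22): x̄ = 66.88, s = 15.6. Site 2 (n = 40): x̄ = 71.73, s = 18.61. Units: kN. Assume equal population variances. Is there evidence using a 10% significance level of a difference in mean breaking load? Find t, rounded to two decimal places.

Let group 1 = site 1, group 2 = site 2. H0: μ_1 = μ_2; H1: μ_1 ≠ μ_2 (two-sample pooled-variance t-test, two-sided).
s_p² = [(22−1)·15.6² + (40−1)·18.61²]/(22+40−2) = 310.292
t = (66.88 − 71.73)/√[310.292·(1/22 + 1/40)] = -1.04
df = n₁ + n₂ − 2 = 60
Two-sided p-value ≈ 0.304
Since p ≈ 0.304 > α = 0.1, fail to reject H0; the evidence is not statistically significant.

-1.04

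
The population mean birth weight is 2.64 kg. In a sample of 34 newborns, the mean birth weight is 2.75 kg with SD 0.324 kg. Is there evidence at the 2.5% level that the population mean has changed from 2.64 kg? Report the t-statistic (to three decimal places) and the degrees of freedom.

H0: μ = 2.64; H1: μ ≠ 2.64 (one-sample t-test, two-sided).
t = (x̄ − μ₀)/(s/√n) = (2.75 − 2.64)/(0.324/√34) = 1.980
df = n − 1 = 33
Two-sided p-value ≈ 0.0561
Since p ≈ 0.0561 > α = 0.025, fail to reject H0; the evidence is not statistically significant.

t = 1.980, df = 33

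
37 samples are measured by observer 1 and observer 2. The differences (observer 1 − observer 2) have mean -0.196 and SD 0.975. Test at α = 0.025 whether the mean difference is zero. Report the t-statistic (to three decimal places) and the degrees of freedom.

t = -1.223, df = 36

H0: μ_d = 0; H1: μ_d ≠ 0 (paired t-test on the differences, two-sided).
t = d̄/(s_d/√n) = -0.196/(0.975/√37) = -1.223
df = n − 1 = 36
Two-sided p-value ≈ 0.2294
Since p ≈ 0.2294 > α = 0.025, fail to reject H0; the data do not provide sufficient evidence against H0.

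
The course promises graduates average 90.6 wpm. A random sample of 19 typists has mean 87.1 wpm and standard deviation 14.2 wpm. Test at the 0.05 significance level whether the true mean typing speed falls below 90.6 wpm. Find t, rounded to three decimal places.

-1.074

H0: μ = 90.6; H1: μ < 90.6 (one-sample t-test, left-tailed).
t = (x̄ − μ₀)/(s/√n) = (87.1 − 90.6)/(14.2/√19) = -1.074
df = n − 1 = 18
p-value = P(T ≤ -1.074) ≈ 0.148
Since p ≈ 0.148 > α = 0.05, fail to reject H0; the evidence is not statistically significant.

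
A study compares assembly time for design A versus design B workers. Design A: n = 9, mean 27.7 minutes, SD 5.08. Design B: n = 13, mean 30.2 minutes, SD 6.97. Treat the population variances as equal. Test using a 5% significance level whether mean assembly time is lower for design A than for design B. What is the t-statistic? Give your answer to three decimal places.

Let group 1 = design A, group 2 = design B. H0: μ_1 = μ_2; H1: μ_1 < μ_2 (two-sample pooled-variance t-test, left-tailed).
s_p² = [(9−1)·5.08² + (13−1)·6.97²]/(9+13−2) = 39.4711
t = (27.7 − 30.2)/√[39.4711·(1/9 + 1/13)] = -0.918
df = n₁ + n₂ − 2 = 20
p-value = P(T ≤ -0.918) ≈ 0.1849
Since p ≈ 0.1849 > α = 0.05, fail to reject H0; the data do not provide sufficient evidence against H0.

-0.918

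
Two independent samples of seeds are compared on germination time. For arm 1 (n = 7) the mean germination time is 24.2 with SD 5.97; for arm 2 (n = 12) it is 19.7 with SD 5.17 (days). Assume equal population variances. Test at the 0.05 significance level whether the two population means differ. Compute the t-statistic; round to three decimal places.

1.731

Let group 1 = arm 1, group 2 = arm 2. H0: μ_1 = μ_2; H1: μ_1 ≠ μ_2 (two-sample pooled-variance t-test, two-sided).
s_p² = [(7−1)·5.97² + (12−1)·5.17²]/(7+12−2) = 29.8743
t = (24.2 − 19.7)/√[29.8743·(1/7 + 1/12)] = 1.731
df = n₁ + n₂ − 2 = 17
Two-sided p-value ≈ 0.102
Since p ≈ 0.102 > α = 0.05, fail to reject H0; the evidence is not statistically significant.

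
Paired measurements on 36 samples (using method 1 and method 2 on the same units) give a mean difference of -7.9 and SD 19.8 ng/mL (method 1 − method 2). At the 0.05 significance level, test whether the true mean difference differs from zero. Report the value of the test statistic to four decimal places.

-2.3939

H0: μ_d = 0; H1: μ_d ≠ 0 (paired t-test on the differences, two-sided).
t = d̄/(s_d/√n) = -7.9/(19.8/√36) = -2.3939
df = n − 1 = 35
Two-sided p-value ≈ 0.022
Since p ≈ 0.022 < α = 0.05, reject H0; the data support H1.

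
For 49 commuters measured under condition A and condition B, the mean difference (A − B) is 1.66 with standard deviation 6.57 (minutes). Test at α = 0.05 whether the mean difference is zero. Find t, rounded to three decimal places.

1.769

H0: μ_d = 0; H1: μ_d ≠ 0 (paired t-test on the differences, two-sided).
t = d̄/(s_d/√n) = 1.66/(6.57/√49) = 1.769
df = n − 1 = 48
Two-sided p-value ≈ 0.0833
Since p ≈ 0.0833 > α = 0.05, fail to reject H0; the evidence is not statistically significant.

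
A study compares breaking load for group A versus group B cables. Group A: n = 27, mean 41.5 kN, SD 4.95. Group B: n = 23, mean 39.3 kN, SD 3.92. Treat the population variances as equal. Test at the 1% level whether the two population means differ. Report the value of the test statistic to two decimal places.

Let group 1 = group A, group 2 = group B. H0: μ_1 = μ_2; H1: μ_1 ≠ μ_2 (two-sample pooled-variance t-test, two-sided).
s_p² = [(27−1)·4.95² + (23−1)·3.92²]/(27+23−2) = 20.3151
t = (41.5 − 39.3)/√[20.3151·(1/27 + 1/23)] = 1.72
df = n₁ + n₂ − 2 = 48
Two-sided p-value ≈ 0.092
Since p ≈ 0.092 > α = 0.01, fail to reject H0; the evidence is not statistically significant.

1.72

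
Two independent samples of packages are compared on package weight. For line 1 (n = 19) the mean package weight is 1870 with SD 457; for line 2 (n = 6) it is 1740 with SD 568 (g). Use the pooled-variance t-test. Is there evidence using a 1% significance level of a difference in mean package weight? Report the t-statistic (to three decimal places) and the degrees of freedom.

Let group 1 = line 1, group 2 = line 2. H0: μ_1 = μ_2; H1: μ_1 ≠ μ_2 (two-sample pooled-variance t-test, two-sided).
s_p² = [(19−1)·457² + (6−1)·568²]/(19+6−2) = 233583
t = (1870 − 1740)/√[233583·(1/19 + 1/6)] = 0.574
df = n₁ + n₂ − 2 = 23
Two-sided p-value ≈ 0.5713
Since p ≈ 0.5713 > α = 0.01, fail to reject H0; the evidence is not statistically significant.

t = 0.574, df = 23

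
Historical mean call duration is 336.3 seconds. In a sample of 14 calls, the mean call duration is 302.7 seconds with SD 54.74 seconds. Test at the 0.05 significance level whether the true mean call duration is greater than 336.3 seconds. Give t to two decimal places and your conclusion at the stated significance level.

t = -2.30; fail to reject H0

H0: μ = 336.3; H1: μ > 336.3 (one-sample t-test, right-tailed).
t = (x̄ − μ₀)/(s/√n) = (302.7 − 336.3)/(54.74/√14) = -2.30
df = n − 1 = 13
p-value = P(T ≥ -2.30) ≈ 0.981
Since p ≈ 0.981 > α = 0.05, fail to reject H0; the evidence is not statistically significant.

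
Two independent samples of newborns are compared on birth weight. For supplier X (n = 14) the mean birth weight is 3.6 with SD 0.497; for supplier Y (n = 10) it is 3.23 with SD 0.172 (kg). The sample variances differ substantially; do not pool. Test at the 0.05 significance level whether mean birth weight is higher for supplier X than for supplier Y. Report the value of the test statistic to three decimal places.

Let group 1 = supplier X, group 2 = supplier Y. H0: μ_1 = μ_2; H1: μ_1 > μ_2 (Welch's two-sample t-test, right-tailed).
t = (x̄_1 − x̄_2)/√(s_1²/n_1 + s_2²/n_2) = (3.6 − 3.23)/√(0.497²/14 + 0.172²/10) = 2.578
Welch–Satterthwaite df ≈ 17.03
p-value = P(T ≥ 2.578) ≈ 0.0098
Since p ≈ 0.0098 < α = 0.05, reject H0; the evidence is statistically significant.

2.578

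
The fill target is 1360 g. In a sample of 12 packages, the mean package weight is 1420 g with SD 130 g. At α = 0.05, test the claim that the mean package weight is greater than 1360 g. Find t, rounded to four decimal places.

1.5988

H0: μ = 1360; H1: μ > 1360 (one-sample t-test, right-tailed).
t = (x̄ − μ₀)/(s/√n) = (1420 − 1360)/(130/√12) = 1.5988
df = n − 1 = 11
p-value = P(T ≥ 1.5988) ≈ 0.069
Since p ≈ 0.069 > α = 0.05, fail to reject H0; the data do not provide sufficient evidence against H0.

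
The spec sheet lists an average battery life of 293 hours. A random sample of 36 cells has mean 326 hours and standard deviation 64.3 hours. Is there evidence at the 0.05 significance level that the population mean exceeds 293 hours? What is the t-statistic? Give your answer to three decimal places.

H0: μ = 293; H1: μ > 293 (one-sample t-test, right-tailed).
t = (x̄ − μ₀)/(s/√n) = (326 − 293)/(64.3/√36) = 3.079
df = n − 1 = 35
p-value = P(T ≥ 3.079) ≈ 0.0020
Since p ≈ 0.0020 < α = 0.05, reject H0; the evidence is statistically significant.

3.079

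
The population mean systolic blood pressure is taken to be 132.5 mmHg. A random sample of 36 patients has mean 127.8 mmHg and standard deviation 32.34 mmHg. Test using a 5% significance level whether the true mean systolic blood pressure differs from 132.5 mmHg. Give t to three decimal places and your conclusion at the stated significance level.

t = -0.872; fail to reject H0

H0: μ = 132.5; H1: μ ≠ 132.5 (one-sample t-test, two-sided).
t = (x̄ − μ₀)/(s/√n) = (127.8 − 132.5)/(32.34/√36) = -0.872
df = n − 1 = 35
Two-sided p-value ≈ 0.389
Since p ≈ 0.389 > α = 0.05, fail to reject H0; the data do not provide sufficient evidence against H0.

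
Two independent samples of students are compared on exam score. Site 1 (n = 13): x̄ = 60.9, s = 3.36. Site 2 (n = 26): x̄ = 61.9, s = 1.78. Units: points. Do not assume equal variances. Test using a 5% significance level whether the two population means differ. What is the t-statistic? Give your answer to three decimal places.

-1.005

Let group 1 = site 1, group 2 = site 2. H0: μ_1 = μ_2; H1: μ_1 ≠ μ_2 (Welch's two-sample t-test, two-sided).
t = (x̄_1 − x̄_2)/√(s_1²/n_1 + s_2²/n_2) = (60.9 − 61.9)/√(3.36²/13 + 1.78²/26) = -1.005
Welch–Satterthwaite df ≈ 15.46
Two-sided p-value ≈ 0.330
Since p ≈ 0.330 > α = 0.05, fail to reject H0; the data do not provide sufficient evidence against H0.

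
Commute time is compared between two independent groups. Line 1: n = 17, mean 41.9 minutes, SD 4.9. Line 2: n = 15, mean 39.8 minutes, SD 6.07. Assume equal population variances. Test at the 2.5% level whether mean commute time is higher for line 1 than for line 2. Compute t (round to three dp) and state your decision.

Let group 1 = line 1, group 2 = line 2. H0: μ_1 = μ_2; H1: μ_1 > μ_2 (two-sample pooled-variance t-test, right-tailed).
s_p² = [(17−1)·4.9² + (15−1)·6.07²]/(17+15−2) = 29.9996
t = (41.9 − 39.8)/√[29.9996·(1/17 + 1/15)] = 1.082
df = n₁ + n₂ − 2 = 30
p-value = P(T ≥ 1.082) ≈ 0.1439
Since p ≈ 0.1439 > α = 0.025, fail to reject H0; the data do not provide sufficient evidence against H0.

t = 1.082; fail to reject H0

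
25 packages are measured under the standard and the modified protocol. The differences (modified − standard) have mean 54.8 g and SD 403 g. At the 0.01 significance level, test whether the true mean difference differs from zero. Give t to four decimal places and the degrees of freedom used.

t = 0.6799, df = 24

H0: μ_d = 0; H1: μ_d ≠ 0 (paired t-test on the differences, two-sided).
t = d̄/(s_d/√n) = 54.8/(403/√25) = 0.6799
df = n − 1 = 24
Two-sided p-value ≈ 0.5031
Since p ≈ 0.5031 > α = 0.01, fail to reject H0; the data do not provide sufficient evidence against H0.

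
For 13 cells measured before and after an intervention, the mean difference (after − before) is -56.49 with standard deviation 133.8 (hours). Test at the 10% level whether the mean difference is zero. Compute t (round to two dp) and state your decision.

t = -1.52; fail to reject H0

H0: μ_d = 0; H1: μ_d ≠ 0 (paired t-test on the differences, two-sided).
t = d̄/(s_d/√n) = -56.49/(133.8/√13) = -1.52
df = n − 1 = 12
Two-sided p-value ≈ 0.1539
Since p ≈ 0.1539 > α = 0.1, fail to reject H0; the evidence is not statistically significant.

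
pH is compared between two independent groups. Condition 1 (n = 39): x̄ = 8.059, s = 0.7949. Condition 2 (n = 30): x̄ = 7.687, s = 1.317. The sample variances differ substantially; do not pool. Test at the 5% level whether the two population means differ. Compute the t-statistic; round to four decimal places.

Let group 1 = condition 1, group 2 = condition 2. H0: μ_1 = μ_2; H1: μ_1 ≠ μ_2 (Welch's two-sample t-test, two-sided).
t = (x̄_1 − x̄_2)/√(s_1²/n_1 + s_2²/n_2) = (8.059 − 7.687)/√(0.7949²/39 + 1.317²/30) = 1.3673
Welch–Satterthwaite df ≈ 44.84
Two-sided p-value ≈ 0.1783
Since p ≈ 0.1783 > α = 0.05, fail to reject H0; the data do not provide sufficient evidence against H0.

1.3673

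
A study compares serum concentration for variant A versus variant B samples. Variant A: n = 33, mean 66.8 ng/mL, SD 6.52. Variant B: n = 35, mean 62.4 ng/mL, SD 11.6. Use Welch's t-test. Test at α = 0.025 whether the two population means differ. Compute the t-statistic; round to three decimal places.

1.942

Let group 1 = variant A, group 2 = variant B. H0: μ_1 = μ_2; H1: μ_1 ≠ μ_2 (Welch's two-sample t-test, two-sided).
t = (x̄_1 − x̄_2)/√(s_1²/n_1 + s_2²/n_2) = (66.8 − 62.4)/√(6.52²/33 + 11.6²/35) = 1.942
Welch–Satterthwaite df ≈ 54.14
Two-sided p-value ≈ 0.057
Since p ≈ 0.057 > α = 0.025, fail to reject H0; the evidence is not statistically significant.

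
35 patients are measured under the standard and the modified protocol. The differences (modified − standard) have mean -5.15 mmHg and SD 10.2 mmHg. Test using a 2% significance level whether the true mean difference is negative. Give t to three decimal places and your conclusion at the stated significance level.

t = -2.987; reject H0

H0: μ_d = 0; H1: μ_d < 0 (paired t-test on the differences, left-tailed).
t = d̄/(s_d/√n) = -5.15/(10.2/√35) = -2.987
df = n − 1 = 34
p-value = P(T ≤ -2.987) ≈ 0.003
Since p ≈ 0.003 < α = 0.02, reject H0; the evidence is statistically significant.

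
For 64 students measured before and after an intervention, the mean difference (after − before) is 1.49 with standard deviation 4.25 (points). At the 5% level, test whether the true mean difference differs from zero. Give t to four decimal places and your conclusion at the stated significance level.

t = 2.8047; reject H0

H0: μ_d = 0; H1: μ_d ≠ 0 (paired t-test on the differences, two-sided).
t = d̄/(s_d/√n) = 1.49/(4.25/√64) = 2.8047
df = n − 1 = 63
Two-sided p-value ≈ 0.0067
Since p ≈ 0.0067 < α = 0.05, reject H0; the data support H1.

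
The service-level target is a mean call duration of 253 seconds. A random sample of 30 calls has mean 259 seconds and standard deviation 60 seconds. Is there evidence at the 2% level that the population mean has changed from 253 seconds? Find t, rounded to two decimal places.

H0: μ = 253; H1: μ ≠ 253 (one-sample t-test, two-sided).
t = (x̄ − μ₀)/(s/√n) = (259 − 253)/(60/√30) = 0.55
df = n − 1 = 29
Two-sided p-value ≈ 0.5881
Since p ≈ 0.5881 > α = 0.02, fail to reject H0; the data do not provide sufficient evidence against H0.

0.55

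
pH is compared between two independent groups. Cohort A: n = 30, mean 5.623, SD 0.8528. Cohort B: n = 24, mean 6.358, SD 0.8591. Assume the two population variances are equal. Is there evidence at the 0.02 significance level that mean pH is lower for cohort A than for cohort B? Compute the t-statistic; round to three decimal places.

-3.137

Let group 1 = cohort A, group 2 = cohort B. H0: μ_1 = μ_2; H1: μ_1 < μ_2 (two-sample pooled-variance t-test, left-tailed).
s_p² = [(30−1)·0.8528² + (24−1)·0.8591²]/(30+24−2) = 0.732038
t = (5.623 − 6.358)/√[0.732038·(1/30 + 1/24)] = -3.137
df = n₁ + n₂ − 2 = 52
p-value = P(T ≤ -3.137) ≈ 0.001
Since p ≈ 0.001 < α = 0.02, reject H0; the evidence is statistically significant.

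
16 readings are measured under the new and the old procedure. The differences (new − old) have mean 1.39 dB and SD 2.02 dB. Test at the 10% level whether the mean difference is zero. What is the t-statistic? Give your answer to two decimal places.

H0: μ_d = 0; H1: μ_d ≠ 0 (paired t-test on the differences, two-sided).
t = d̄/(s_d/√n) = 1.39/(2.02/√16) = 2.75
df = n − 1 = 15
Two-sided p-value ≈ 0.0148
Since p ≈ 0.0148 < α = 0.1, reject H0; the data support H1.

2.75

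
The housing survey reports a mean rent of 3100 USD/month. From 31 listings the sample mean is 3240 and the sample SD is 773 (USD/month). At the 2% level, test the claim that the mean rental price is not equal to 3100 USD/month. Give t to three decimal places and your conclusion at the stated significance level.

H0: μ = 3100; H1: μ ≠ 3100 (one-sample t-test, two-sided).
t = (x̄ − μ₀)/(s/√n) = (3240 − 3100)/(773/√31) = 1.008
df = n − 1 = 30
Two-sided p-value ≈ 0.3213
Since p ≈ 0.3213 > α = 0.02, fail to reject H0; the evidence is not statistically significant.

t = 1.008; fail to reject H0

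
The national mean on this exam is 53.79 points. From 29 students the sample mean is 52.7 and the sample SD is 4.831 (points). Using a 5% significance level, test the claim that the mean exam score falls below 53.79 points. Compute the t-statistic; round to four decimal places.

H0: μ = 53.79; H1: μ < 53.79 (one-sample t-test, left-tailed).
t = (x̄ − μ₀)/(s/√n) = (52.7 − 53.79)/(4.831/√29) = -1.2150
df = n − 1 = 28
p-value = P(T ≤ -1.2150) ≈ 0.117
Since p ≈ 0.117 > α = 0.05, fail to reject H0; the data do not provide sufficient evidence against H0.

-1.2150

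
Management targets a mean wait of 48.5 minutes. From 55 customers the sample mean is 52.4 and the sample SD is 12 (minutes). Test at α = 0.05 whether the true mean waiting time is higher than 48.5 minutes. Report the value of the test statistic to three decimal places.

2.410

H0: μ = 48.5; H1: μ > 48.5 (one-sample t-test, right-tailed).
t = (x̄ − μ₀)/(s/√n) = (52.4 − 48.5)/(12/√55) = 2.410
df = n − 1 = 54
p-value = P(T ≥ 2.410) ≈ 0.0097
Since p ≈ 0.0097 < α = 0.05, reject H0; the data support H1.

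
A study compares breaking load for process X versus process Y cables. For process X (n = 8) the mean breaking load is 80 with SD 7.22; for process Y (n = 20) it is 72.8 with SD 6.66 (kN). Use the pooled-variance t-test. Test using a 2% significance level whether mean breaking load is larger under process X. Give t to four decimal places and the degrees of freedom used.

Let group 1 = process X, group 2 = process Y. H0: μ_1 = μ_2; H1: μ_1 > μ_2 (two-sample pooled-variance t-test, right-tailed).
s_p² = [(8−1)·7.22² + (20−1)·6.66²]/(8+20−2) = 46.4483
t = (80 − 72.8)/√[46.4483·(1/8 + 1/20)] = 2.5254
df = n₁ + n₂ − 2 = 26
p-value = P(T ≥ 2.5254) ≈ 0.0090
Since p ≈ 0.0090 < α = 0.02, reject H0; the evidence is statistically significant.

t = 2.5254, df = 26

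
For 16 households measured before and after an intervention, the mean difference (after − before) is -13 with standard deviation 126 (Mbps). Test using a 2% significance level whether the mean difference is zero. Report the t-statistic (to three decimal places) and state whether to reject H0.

t = -0.413; fail to reject H0

H0: μ_d = 0; H1: μ_d ≠ 0 (paired t-test on the differences, two-sided).
t = d̄/(s_d/√n) = -13/(126/√16) = -0.413
df = n − 1 = 15
Two-sided p-value ≈ 0.686
Since p ≈ 0.686 > α = 0.02, fail to reject H0; the data do not provide sufficient evidence against H0.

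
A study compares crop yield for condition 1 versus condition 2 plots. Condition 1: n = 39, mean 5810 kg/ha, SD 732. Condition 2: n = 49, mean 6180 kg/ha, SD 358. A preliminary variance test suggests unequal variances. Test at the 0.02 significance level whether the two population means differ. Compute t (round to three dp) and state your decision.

t = -2.893; reject H0

Let group 1 = condition 1, group 2 = condition 2. H0: μ_1 = μ_2; H1: μ_1 ≠ μ_2 (Welch's two-sample t-test, two-sided).
t = (x̄_1 − x̄_2)/√(s_1²/n_1 + s_2²/n_2) = (5810 − 6180)/√(732²/39 + 358²/49) = -2.893
Welch–Satterthwaite df ≈ 52.34
Two-sided p-value ≈ 0.0055
Since p ≈ 0.0055 < α = 0.02, reject H0; the evidence is statistically significant.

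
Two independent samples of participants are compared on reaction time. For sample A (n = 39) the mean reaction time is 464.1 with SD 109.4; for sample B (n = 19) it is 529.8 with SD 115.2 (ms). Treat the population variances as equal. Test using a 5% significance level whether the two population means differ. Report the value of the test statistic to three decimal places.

Let group 1 = sample A, group 2 = sample B. H0: μ_1 = μ_2; H1: μ_1 ≠ μ_2 (two-sample pooled-variance t-test, two-sided).
s_p² = [(39−1)·109.4² + (19−1)·115.2²]/(39+19−2) = 12387.1
t = (464.1 − 529.8)/√[12387.1·(1/39 + 1/19)] = -2.110
df = n₁ + n₂ − 2 = 56
Two-sided p-value ≈ 0.0393
Since p ≈ 0.0393 < α = 0.05, reject H0; the evidence is statistically significant.

-2.110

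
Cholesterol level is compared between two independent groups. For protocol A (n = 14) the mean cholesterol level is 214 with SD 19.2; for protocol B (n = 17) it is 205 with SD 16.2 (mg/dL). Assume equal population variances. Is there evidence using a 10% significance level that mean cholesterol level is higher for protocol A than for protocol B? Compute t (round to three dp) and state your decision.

Let group 1 = protocol A, group 2 = protocol B. H0: μ_1 = μ_2; H1: μ_1 > μ_2 (two-sample pooled-variance t-test, right-tailed).
s_p² = [(14−1)·19.2² + (17−1)·16.2²]/(14+17−2) = 310.047
t = (214 − 205)/√[310.047·(1/14 + 1/17)] = 1.416
df = n₁ + n₂ − 2 = 29
p-value = P(T ≥ 1.416) ≈ 0.084
Since p ≈ 0.084 < α = 0.1, reject H0; the data support H1.

t = 1.416; reject H0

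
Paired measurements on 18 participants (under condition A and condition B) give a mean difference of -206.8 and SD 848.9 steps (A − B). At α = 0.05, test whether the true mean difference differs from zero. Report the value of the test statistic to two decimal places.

-1.03

H0: μ_d = 0; H1: μ_d ≠ 0 (paired t-test on the differences, two-sided).
t = d̄/(s_d/√n) = -206.8/(848.9/√18) = -1.03
df = n − 1 = 17
Two-sided p-value ≈ 0.316
Since p ≈ 0.316 > α = 0.05, fail to reject H0; the evidence is not statistically significant.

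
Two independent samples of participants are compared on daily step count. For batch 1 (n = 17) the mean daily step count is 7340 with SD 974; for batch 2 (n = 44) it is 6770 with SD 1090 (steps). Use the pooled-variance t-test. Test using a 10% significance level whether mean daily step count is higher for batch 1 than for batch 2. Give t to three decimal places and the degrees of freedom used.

Let group 1 = batch 1, group 2 = batch 2. H0: μ_1 = μ_2; H1: μ_1 > μ_2 (two-sample pooled-variance t-test, right-tailed).
s_p² = [(17−1)·974² + (44−1)·1090²]/(17+44−2) = 1123170
t = (7340 − 6770)/√[1123170·(1/17 + 1/44)] = 1.883
df = n₁ + n₂ − 2 = 59
p-value = P(T ≥ 1.883) ≈ 0.0323
Since p ≈ 0.0323 < α = 0.1, reject H0; the evidence is statistically significant.

t = 1.883, df = 59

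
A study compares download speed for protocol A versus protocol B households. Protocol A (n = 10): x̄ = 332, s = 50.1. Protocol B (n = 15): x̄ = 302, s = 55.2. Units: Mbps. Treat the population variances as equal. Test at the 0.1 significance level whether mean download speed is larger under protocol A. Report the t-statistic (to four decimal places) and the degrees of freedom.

Let group 1 = protocol A, group 2 = protocol B. H0: μ_1 = μ_2; H1: μ_1 > μ_2 (two-sample pooled-variance t-test, right-tailed).
s_p² = [(10−1)·50.1² + (15−1)·55.2²]/(10+15−2) = 2836.9
t = (332 − 302)/√[2836.9·(1/10 + 1/15)] = 1.3797
df = n₁ + n₂ − 2 = 23
p-value = P(T ≥ 1.3797) ≈ 0.090
Since p ≈ 0.090 < α = 0.1, reject H0; the evidence is statistically significant.

t = 1.3797, df = 23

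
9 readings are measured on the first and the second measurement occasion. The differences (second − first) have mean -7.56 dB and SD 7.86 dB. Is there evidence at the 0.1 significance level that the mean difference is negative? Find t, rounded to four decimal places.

H0: μ_d = 0; H1: μ_d < 0 (paired t-test on the differences, left-tailed).
t = d̄/(s_d/√n) = -7.56/(7.86/√9) = -2.8855
df = n − 1 = 8
p-value = P(T ≤ -2.8855) ≈ 0.010
Since p ≈ 0.010 < α = 0.1, reject H0; the data support H1.

-2.8855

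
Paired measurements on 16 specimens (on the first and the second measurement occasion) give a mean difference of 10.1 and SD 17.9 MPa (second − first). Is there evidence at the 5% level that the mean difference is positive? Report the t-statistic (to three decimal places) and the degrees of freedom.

H0: μ_d = 0; H1: μ_d > 0 (paired t-test on the differences, right-tailed).
t = d̄/(s_d/√n) = 10.1/(17.9/√16) = 2.257
df = n − 1 = 15
p-value = P(T ≥ 2.257) ≈ 0.020
Since p ≈ 0.020 < α = 0.05, reject H0; the evidence is statistically significant.

t = 2.257, df = 15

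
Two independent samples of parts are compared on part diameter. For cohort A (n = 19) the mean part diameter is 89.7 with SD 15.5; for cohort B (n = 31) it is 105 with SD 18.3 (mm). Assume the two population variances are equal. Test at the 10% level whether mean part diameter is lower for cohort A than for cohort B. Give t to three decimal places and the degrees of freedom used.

t = -3.035, df = 48

Let group 1 = cohort A, group 2 = cohort B. H0: μ_1 = μ_2; H1: μ_1 < μ_2 (two-sample pooled-variance t-test, left-tailed).
s_p² = [(19−1)·15.5² + (31−1)·18.3²]/(19+31−2) = 299.4
t = (89.7 − 105)/√[299.4·(1/19 + 1/31)] = -3.035
df = n₁ + n₂ − 2 = 48
p-value = P(T ≤ -3.035) ≈ 0.0019
Since p ≈ 0.0019 < α = 0.1, reject H0; the data support H1.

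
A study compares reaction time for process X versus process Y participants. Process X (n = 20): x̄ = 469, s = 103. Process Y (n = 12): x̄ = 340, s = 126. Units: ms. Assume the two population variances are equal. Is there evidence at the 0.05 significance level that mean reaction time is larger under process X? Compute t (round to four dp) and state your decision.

Let group 1 = process X, group 2 = process Y. H0: μ_1 = μ_2; H1: μ_1 > μ_2 (two-sample pooled-variance t-test, right-tailed).
s_p² = [(20−1)·103² + (12−1)·126²]/(20+12−2) = 12540.2
t = (469 − 340)/√[12540.2·(1/20 + 1/12)] = 3.1548
df = n₁ + n₂ − 2 = 30
p-value = P(T ≥ 3.1548) ≈ 0.002
Since p ≈ 0.002 < α = 0.05, reject H0; the data support H1.

t = 3.1548; reject H0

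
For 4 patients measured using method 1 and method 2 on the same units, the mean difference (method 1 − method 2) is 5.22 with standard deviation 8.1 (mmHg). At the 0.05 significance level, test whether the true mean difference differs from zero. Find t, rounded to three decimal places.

H0: μ_d = 0; H1: μ_d ≠ 0 (paired t-test on the differences, two-sided).
t = d̄/(s_d/√n) = 5.22/(8.1/√4) = 1.289
df = n − 1 = 3
Two-sided p-value ≈ 0.2878
Since p ≈ 0.2878 > α = 0.05, fail to reject H0; the evidence is not statistically significant.

1.289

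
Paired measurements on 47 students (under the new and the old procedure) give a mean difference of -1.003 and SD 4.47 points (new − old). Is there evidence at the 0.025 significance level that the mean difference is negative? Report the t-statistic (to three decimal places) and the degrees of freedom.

t = -1.538, df = 46

H0: μ_d = 0; H1: μ_d < 0 (paired t-test on the differences, left-tailed).
t = d̄/(s_d/√n) = -1.003/(4.47/√47) = -1.538
df = n − 1 = 46
p-value = P(T ≤ -1.538) ≈ 0.065
Since p ≈ 0.065 > α = 0.025, fail to reject H0; the evidence is not statistically significant.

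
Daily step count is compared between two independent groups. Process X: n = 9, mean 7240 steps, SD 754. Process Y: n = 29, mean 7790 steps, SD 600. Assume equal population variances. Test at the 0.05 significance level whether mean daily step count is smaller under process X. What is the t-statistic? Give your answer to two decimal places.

-2.26

Let group 1 = process X, group 2 = process Y. H0: μ_1 = μ_2; H1: μ_1 < μ_2 (two-sample pooled-variance t-test, left-tailed).
s_p² = [(9−1)·754² + (29−1)·600²]/(9+29−2) = 406337
t = (7240 − 7790)/√[406337·(1/9 + 1/29)] = -2.26
df = n₁ + n₂ − 2 = 36
p-value = P(T ≤ -2.26) ≈ 0.0149
Since p ≈ 0.0149 < α = 0.05, reject H0; the data support H1.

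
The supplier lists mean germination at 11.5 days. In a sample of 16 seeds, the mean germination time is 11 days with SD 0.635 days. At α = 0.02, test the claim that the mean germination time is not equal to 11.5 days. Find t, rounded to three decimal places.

H0: μ = 11.5; H1: μ ≠ 11.5 (one-sample t-test, two-sided).
t = (x̄ − μ₀)/(s/√n) = (11 − 11.5)/(0.635/√16) = -3.150
df = n − 1 = 15
Two-sided p-value ≈ 0.0066
Since p ≈ 0.0066 < α = 0.02, reject H0; the data support H1.

-3.150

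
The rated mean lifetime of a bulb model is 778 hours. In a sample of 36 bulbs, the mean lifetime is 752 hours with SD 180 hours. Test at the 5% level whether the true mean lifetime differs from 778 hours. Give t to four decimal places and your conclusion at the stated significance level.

H0: μ = 778; H1: μ ≠ 778 (one-sample t-test, two-sided).
t = (x̄ − μ₀)/(s/√n) = (752 − 778)/(180/√36) = -0.8667
df = n − 1 = 35
Two-sided p-value ≈ 0.3920
Since p ≈ 0.3920 > α = 0.05, fail to reject H0; the evidence is not statistically significant.

t = -0.8667; fail to reject H0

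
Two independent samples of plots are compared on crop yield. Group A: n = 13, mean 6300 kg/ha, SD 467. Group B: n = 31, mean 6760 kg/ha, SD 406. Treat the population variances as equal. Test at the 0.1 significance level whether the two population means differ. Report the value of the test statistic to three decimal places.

-3.281

Let group 1 = group A, group 2 = group B. H0: μ_1 = μ_2; H1: μ_1 ≠ μ_2 (two-sample pooled-variance t-test, two-sided).
s_p² = [(13−1)·467² + (31−1)·406²]/(13+31−2) = 180051
t = (6300 − 6760)/√[180051·(1/13 + 1/31)] = -3.281
df = n₁ + n₂ − 2 = 42
Two-sided p-value ≈ 0.002
Since p ≈ 0.002 < α = 0.1, reject H0; the data support H1.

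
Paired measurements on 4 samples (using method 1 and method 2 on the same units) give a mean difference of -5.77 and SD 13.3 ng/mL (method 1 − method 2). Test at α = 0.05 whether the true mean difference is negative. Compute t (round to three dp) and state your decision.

t = -0.868; fail to reject H0

H0: μ_d = 0; H1: μ_d < 0 (paired t-test on the differences, left-tailed).
t = d̄/(s_d/√n) = -5.77/(13.3/√4) = -0.868
df = n − 1 = 3
p-value = P(T ≤ -0.868) ≈ 0.225
Since p ≈ 0.225 > α = 0.05, fail to reject H0; the data do not provide sufficient evidence against H0.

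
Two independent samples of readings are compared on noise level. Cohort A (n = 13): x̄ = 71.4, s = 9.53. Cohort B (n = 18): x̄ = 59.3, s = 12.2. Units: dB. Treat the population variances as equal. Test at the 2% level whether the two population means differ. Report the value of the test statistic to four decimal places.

Let group 1 = cohort A, group 2 = cohort B. H0: μ_1 = μ_2; H1: μ_1 ≠ μ_2 (two-sample pooled-variance t-test, two-sided).
s_p² = [(13−1)·9.53² + (18−1)·12.2²]/(13+18−2) = 124.832
t = (71.4 − 59.3)/√[124.832·(1/13 + 1/18)] = 2.9754
df = n₁ + n₂ − 2 = 29
Two-sided p-value ≈ 0.006
Since p ≈ 0.006 < α = 0.02, reject H0; the data support H1.

2.9754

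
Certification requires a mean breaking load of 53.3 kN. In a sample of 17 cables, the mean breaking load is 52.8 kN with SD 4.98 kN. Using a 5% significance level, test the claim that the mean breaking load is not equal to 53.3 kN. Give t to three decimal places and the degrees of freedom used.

t = -0.414, df = 16

H0: μ = 53.3; H1: μ ≠ 53.3 (one-sample t-test, two-sided).
t = (x̄ − μ₀)/(s/√n) = (52.8 − 53.3)/(4.98/√17) = -0.414
df = n − 1 = 16
Two-sided p-value ≈ 0.6844
Since p ≈ 0.6844 > α = 0.05, fail to reject H0; the evidence is not statistically significant.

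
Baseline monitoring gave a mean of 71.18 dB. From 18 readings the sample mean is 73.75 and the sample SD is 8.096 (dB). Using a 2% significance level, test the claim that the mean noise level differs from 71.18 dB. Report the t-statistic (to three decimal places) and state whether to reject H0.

t = 1.347; fail to reject H0

H0: μ = 71.18; H1: μ ≠ 71.18 (one-sample t-test, two-sided).
t = (x̄ − μ₀)/(s/√n) = (73.75 − 71.18)/(8.096/√18) = 1.347
df = n − 1 = 17
Two-sided p-value ≈ 0.1957
Since p ≈ 0.1957 > α = 0.02, fail to reject H0; the data do not provide sufficient evidence against H0.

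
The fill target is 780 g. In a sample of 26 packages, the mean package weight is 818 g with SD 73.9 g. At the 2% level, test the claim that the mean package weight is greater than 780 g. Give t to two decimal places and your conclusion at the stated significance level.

H0: μ = 780; H1: μ > 780 (one-sample t-test, right-tailed).
t = (x̄ − μ₀)/(s/√n) = (818 − 780)/(73.9/√26) = 2.62
df = n − 1 = 25
p-value = P(T ≥ 2.62) ≈ 0.007
Since p ≈ 0.007 < α = 0.02, reject H0; the data support H1.

t = 2.62; reject H0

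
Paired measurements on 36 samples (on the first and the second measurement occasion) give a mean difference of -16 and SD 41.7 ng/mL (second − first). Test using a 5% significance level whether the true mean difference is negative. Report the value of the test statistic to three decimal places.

-2.302

H0: μ_d = 0; H1: μ_d < 0 (paired t-test on the differences, left-tailed).
t = d̄/(s_d/√n) = -16/(41.7/√36) = -2.302
df = n − 1 = 35
p-value = P(T ≤ -2.302) ≈ 0.0137
Since p ≈ 0.0137 < α = 0.05, reject H0; the data support H1.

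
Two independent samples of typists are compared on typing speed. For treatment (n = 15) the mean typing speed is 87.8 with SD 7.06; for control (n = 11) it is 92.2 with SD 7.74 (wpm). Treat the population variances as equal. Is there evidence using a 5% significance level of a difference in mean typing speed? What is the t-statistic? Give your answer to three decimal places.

-1.508

Let group 1 = treatment, group 2 = control. H0: μ_1 = μ_2; H1: μ_1 ≠ μ_2 (two-sample pooled-variance t-test, two-sided).
s_p² = [(15−1)·7.06² + (11−1)·7.74²]/(15+11−2) = 54.0369
t = (87.8 − 92.2)/√[54.0369·(1/15 + 1/11)] = -1.508
df = n₁ + n₂ − 2 = 24
Two-sided p-value ≈ 0.1446
Since p ≈ 0.1446 > α = 0.05, fail to reject H0; the evidence is not statistically significant.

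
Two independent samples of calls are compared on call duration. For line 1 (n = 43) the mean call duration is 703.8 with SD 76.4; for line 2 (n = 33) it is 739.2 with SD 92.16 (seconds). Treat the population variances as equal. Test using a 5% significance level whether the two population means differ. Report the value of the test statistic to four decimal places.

-1.8301

Let group 1 = line 1, group 2 = line 2. H0: μ_1 = μ_2; H1: μ_1 ≠ μ_2 (two-sample pooled-variance t-test, two-sided).
s_p² = [(43−1)·76.4² + (33−1)·92.16²]/(43+33−2) = 6985.72
t = (703.8 − 739.2)/√[6985.72·(1/43 + 1/33)] = -1.8301
df = n₁ + n₂ − 2 = 74
Two-sided p-value ≈ 0.071
Since p ≈ 0.071 > α = 0.05, fail to reject H0; the evidence is not statistically significant.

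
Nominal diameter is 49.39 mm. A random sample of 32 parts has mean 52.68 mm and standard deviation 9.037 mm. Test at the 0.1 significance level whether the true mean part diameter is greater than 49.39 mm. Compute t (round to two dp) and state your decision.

H0: μ = 49.39; H1: μ > 49.39 (one-sample t-test, right-tailed).
t = (x̄ − μ₀)/(s/√n) = (52.68 − 49.39)/(9.037/√32) = 2.06
df = n − 1 = 31
p-value = P(T ≥ 2.06) ≈ 0.024
Since p ≈ 0.024 < α = 0.1, reject H0; the data support H1.

t = 2.06; reject H0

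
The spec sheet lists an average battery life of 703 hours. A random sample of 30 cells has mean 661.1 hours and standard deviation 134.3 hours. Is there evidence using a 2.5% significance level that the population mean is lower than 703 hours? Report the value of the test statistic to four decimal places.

H0: μ = 703; H1: μ < 703 (one-sample t-test, left-tailed).
t = (x̄ − μ₀)/(s/√n) = (661.1 − 703)/(134.3/√30) = -1.7088
df = n − 1 = 29
p-value = P(T ≤ -1.7088) ≈ 0.049
Since p ≈ 0.049 > α = 0.025, fail to reject H0; the data do not provide sufficient evidence against H0.

-1.7088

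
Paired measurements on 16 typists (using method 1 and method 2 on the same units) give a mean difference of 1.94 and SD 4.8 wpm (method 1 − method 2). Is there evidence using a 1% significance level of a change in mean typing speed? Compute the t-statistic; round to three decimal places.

H0: μ_d = 0; H1: μ_d ≠ 0 (paired t-test on the differences, two-sided).
t = d̄/(s_d/√n) = 1.94/(4.8/√16) = 1.617
df = n − 1 = 15
Two-sided p-value ≈ 0.1268
Since p ≈ 0.1268 > α = 0.01, fail to reject H0; the data do not provide sufficient evidence against H0.

1.617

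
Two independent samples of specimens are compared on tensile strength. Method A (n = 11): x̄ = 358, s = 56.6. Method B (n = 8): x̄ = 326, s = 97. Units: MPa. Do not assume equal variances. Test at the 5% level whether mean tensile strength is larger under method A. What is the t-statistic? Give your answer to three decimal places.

Let group 1 = method A, group 2 = method B. H0: μ_1 = μ_2; H1: μ_1 > μ_2 (Welch's two-sample t-test, right-tailed).
t = (x̄_1 − x̄_2)/√(s_1²/n_1 + s_2²/n_2) = (358 − 326)/√(56.6²/11 + 97²/8) = 0.835
Welch–Satterthwaite df ≈ 10.45
p-value = P(T ≥ 0.835) ≈ 0.2111
Since p ≈ 0.2111 > α = 0.05, fail to reject H0; the data do not provide sufficient evidence against H0.

0.835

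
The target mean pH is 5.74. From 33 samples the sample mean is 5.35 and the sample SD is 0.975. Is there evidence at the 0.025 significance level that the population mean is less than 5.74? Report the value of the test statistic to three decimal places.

H0: μ = 5.74; H1: μ < 5.74 (one-sample t-test, left-tailed).
t = (x̄ − μ₀)/(s/√n) = (5.35 − 5.74)/(0.975/√33) = -2.298
df = n − 1 = 32
p-value = P(T ≤ -2.298) ≈ 0.014
Since p ≈ 0.014 < α = 0.025, reject H0; the evidence is statistically significant.

-2.298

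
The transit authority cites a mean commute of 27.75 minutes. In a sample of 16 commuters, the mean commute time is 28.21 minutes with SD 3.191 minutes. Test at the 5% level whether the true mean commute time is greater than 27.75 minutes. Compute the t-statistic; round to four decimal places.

0.5766

H0: μ = 27.75; H1: μ > 27.75 (one-sample t-test, right-tailed).
t = (x̄ − μ₀)/(s/√n) = (28.21 − 27.75)/(3.191/√16) = 0.5766
df = n − 1 = 15
p-value = P(T ≥ 0.5766) ≈ 0.286
Since p ≈ 0.286 > α = 0.05, fail to reject H0; the evidence is not statistically significant.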